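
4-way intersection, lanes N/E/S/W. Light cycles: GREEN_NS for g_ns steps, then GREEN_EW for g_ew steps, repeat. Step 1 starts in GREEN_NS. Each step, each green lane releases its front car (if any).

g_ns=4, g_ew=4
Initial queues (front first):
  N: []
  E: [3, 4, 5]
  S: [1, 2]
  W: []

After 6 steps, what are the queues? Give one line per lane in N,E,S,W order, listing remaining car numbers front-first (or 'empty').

Step 1 [NS]: N:empty,E:wait,S:car1-GO,W:wait | queues: N=0 E=3 S=1 W=0
Step 2 [NS]: N:empty,E:wait,S:car2-GO,W:wait | queues: N=0 E=3 S=0 W=0
Step 3 [NS]: N:empty,E:wait,S:empty,W:wait | queues: N=0 E=3 S=0 W=0
Step 4 [NS]: N:empty,E:wait,S:empty,W:wait | queues: N=0 E=3 S=0 W=0
Step 5 [EW]: N:wait,E:car3-GO,S:wait,W:empty | queues: N=0 E=2 S=0 W=0
Step 6 [EW]: N:wait,E:car4-GO,S:wait,W:empty | queues: N=0 E=1 S=0 W=0

N: empty
E: 5
S: empty
W: empty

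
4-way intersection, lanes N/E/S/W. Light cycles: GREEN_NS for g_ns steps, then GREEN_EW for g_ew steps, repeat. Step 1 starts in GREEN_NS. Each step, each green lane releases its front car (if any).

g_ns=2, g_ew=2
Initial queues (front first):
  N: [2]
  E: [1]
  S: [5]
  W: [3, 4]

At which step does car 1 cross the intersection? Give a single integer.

Step 1 [NS]: N:car2-GO,E:wait,S:car5-GO,W:wait | queues: N=0 E=1 S=0 W=2
Step 2 [NS]: N:empty,E:wait,S:empty,W:wait | queues: N=0 E=1 S=0 W=2
Step 3 [EW]: N:wait,E:car1-GO,S:wait,W:car3-GO | queues: N=0 E=0 S=0 W=1
Step 4 [EW]: N:wait,E:empty,S:wait,W:car4-GO | queues: N=0 E=0 S=0 W=0
Car 1 crosses at step 3

3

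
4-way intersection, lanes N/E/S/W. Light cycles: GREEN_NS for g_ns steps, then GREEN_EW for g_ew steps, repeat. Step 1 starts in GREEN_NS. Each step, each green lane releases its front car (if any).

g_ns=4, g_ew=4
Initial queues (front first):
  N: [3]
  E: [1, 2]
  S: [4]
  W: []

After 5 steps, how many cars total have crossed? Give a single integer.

Answer: 3

Derivation:
Step 1 [NS]: N:car3-GO,E:wait,S:car4-GO,W:wait | queues: N=0 E=2 S=0 W=0
Step 2 [NS]: N:empty,E:wait,S:empty,W:wait | queues: N=0 E=2 S=0 W=0
Step 3 [NS]: N:empty,E:wait,S:empty,W:wait | queues: N=0 E=2 S=0 W=0
Step 4 [NS]: N:empty,E:wait,S:empty,W:wait | queues: N=0 E=2 S=0 W=0
Step 5 [EW]: N:wait,E:car1-GO,S:wait,W:empty | queues: N=0 E=1 S=0 W=0
Cars crossed by step 5: 3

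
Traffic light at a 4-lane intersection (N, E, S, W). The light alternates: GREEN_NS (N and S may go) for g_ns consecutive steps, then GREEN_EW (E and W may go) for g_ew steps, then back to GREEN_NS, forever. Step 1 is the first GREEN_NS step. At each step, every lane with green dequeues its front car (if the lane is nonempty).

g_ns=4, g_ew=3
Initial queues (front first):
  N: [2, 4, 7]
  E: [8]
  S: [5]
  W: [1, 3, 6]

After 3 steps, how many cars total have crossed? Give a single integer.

Step 1 [NS]: N:car2-GO,E:wait,S:car5-GO,W:wait | queues: N=2 E=1 S=0 W=3
Step 2 [NS]: N:car4-GO,E:wait,S:empty,W:wait | queues: N=1 E=1 S=0 W=3
Step 3 [NS]: N:car7-GO,E:wait,S:empty,W:wait | queues: N=0 E=1 S=0 W=3
Cars crossed by step 3: 4

Answer: 4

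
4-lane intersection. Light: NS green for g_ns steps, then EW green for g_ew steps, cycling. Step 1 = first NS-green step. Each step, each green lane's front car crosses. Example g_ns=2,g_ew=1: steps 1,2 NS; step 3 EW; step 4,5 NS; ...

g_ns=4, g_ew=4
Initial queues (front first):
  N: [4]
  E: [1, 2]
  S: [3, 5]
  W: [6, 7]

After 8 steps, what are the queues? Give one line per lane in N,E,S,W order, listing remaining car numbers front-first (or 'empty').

Step 1 [NS]: N:car4-GO,E:wait,S:car3-GO,W:wait | queues: N=0 E=2 S=1 W=2
Step 2 [NS]: N:empty,E:wait,S:car5-GO,W:wait | queues: N=0 E=2 S=0 W=2
Step 3 [NS]: N:empty,E:wait,S:empty,W:wait | queues: N=0 E=2 S=0 W=2
Step 4 [NS]: N:empty,E:wait,S:empty,W:wait | queues: N=0 E=2 S=0 W=2
Step 5 [EW]: N:wait,E:car1-GO,S:wait,W:car6-GO | queues: N=0 E=1 S=0 W=1
Step 6 [EW]: N:wait,E:car2-GO,S:wait,W:car7-GO | queues: N=0 E=0 S=0 W=0

N: empty
E: empty
S: empty
W: empty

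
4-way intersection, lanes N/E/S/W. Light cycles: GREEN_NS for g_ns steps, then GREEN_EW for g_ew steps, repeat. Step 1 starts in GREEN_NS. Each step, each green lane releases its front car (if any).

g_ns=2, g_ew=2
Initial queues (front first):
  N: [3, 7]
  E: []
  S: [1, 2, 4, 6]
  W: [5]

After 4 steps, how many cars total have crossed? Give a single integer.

Step 1 [NS]: N:car3-GO,E:wait,S:car1-GO,W:wait | queues: N=1 E=0 S=3 W=1
Step 2 [NS]: N:car7-GO,E:wait,S:car2-GO,W:wait | queues: N=0 E=0 S=2 W=1
Step 3 [EW]: N:wait,E:empty,S:wait,W:car5-GO | queues: N=0 E=0 S=2 W=0
Step 4 [EW]: N:wait,E:empty,S:wait,W:empty | queues: N=0 E=0 S=2 W=0
Cars crossed by step 4: 5

Answer: 5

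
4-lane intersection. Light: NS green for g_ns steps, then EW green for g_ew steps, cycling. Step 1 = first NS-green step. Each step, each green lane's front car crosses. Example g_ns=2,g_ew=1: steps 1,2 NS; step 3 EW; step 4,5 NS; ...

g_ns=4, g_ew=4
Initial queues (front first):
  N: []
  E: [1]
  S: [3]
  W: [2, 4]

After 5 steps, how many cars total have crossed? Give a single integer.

Answer: 3

Derivation:
Step 1 [NS]: N:empty,E:wait,S:car3-GO,W:wait | queues: N=0 E=1 S=0 W=2
Step 2 [NS]: N:empty,E:wait,S:empty,W:wait | queues: N=0 E=1 S=0 W=2
Step 3 [NS]: N:empty,E:wait,S:empty,W:wait | queues: N=0 E=1 S=0 W=2
Step 4 [NS]: N:empty,E:wait,S:empty,W:wait | queues: N=0 E=1 S=0 W=2
Step 5 [EW]: N:wait,E:car1-GO,S:wait,W:car2-GO | queues: N=0 E=0 S=0 W=1
Cars crossed by step 5: 3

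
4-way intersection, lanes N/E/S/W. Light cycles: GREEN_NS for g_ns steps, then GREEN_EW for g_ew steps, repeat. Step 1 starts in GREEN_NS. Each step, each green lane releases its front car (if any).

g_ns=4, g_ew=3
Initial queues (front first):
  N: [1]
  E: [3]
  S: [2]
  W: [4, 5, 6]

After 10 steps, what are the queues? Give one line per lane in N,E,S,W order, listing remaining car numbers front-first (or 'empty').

Step 1 [NS]: N:car1-GO,E:wait,S:car2-GO,W:wait | queues: N=0 E=1 S=0 W=3
Step 2 [NS]: N:empty,E:wait,S:empty,W:wait | queues: N=0 E=1 S=0 W=3
Step 3 [NS]: N:empty,E:wait,S:empty,W:wait | queues: N=0 E=1 S=0 W=3
Step 4 [NS]: N:empty,E:wait,S:empty,W:wait | queues: N=0 E=1 S=0 W=3
Step 5 [EW]: N:wait,E:car3-GO,S:wait,W:car4-GO | queues: N=0 E=0 S=0 W=2
Step 6 [EW]: N:wait,E:empty,S:wait,W:car5-GO | queues: N=0 E=0 S=0 W=1
Step 7 [EW]: N:wait,E:empty,S:wait,W:car6-GO | queues: N=0 E=0 S=0 W=0

N: empty
E: empty
S: empty
W: empty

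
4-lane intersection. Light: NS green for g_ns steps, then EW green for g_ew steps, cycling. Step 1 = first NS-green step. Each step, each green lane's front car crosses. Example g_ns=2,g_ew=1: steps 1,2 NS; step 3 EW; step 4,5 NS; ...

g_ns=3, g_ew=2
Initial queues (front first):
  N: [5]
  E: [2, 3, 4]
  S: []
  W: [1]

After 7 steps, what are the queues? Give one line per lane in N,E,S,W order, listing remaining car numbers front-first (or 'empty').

Step 1 [NS]: N:car5-GO,E:wait,S:empty,W:wait | queues: N=0 E=3 S=0 W=1
Step 2 [NS]: N:empty,E:wait,S:empty,W:wait | queues: N=0 E=3 S=0 W=1
Step 3 [NS]: N:empty,E:wait,S:empty,W:wait | queues: N=0 E=3 S=0 W=1
Step 4 [EW]: N:wait,E:car2-GO,S:wait,W:car1-GO | queues: N=0 E=2 S=0 W=0
Step 5 [EW]: N:wait,E:car3-GO,S:wait,W:empty | queues: N=0 E=1 S=0 W=0
Step 6 [NS]: N:empty,E:wait,S:empty,W:wait | queues: N=0 E=1 S=0 W=0
Step 7 [NS]: N:empty,E:wait,S:empty,W:wait | queues: N=0 E=1 S=0 W=0

N: empty
E: 4
S: empty
W: empty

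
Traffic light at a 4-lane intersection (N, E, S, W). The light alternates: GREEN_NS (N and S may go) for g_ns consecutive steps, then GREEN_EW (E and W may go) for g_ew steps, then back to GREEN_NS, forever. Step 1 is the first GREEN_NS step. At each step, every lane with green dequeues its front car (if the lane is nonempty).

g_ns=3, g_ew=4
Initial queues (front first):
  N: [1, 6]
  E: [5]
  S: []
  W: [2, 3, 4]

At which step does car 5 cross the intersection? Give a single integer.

Step 1 [NS]: N:car1-GO,E:wait,S:empty,W:wait | queues: N=1 E=1 S=0 W=3
Step 2 [NS]: N:car6-GO,E:wait,S:empty,W:wait | queues: N=0 E=1 S=0 W=3
Step 3 [NS]: N:empty,E:wait,S:empty,W:wait | queues: N=0 E=1 S=0 W=3
Step 4 [EW]: N:wait,E:car5-GO,S:wait,W:car2-GO | queues: N=0 E=0 S=0 W=2
Step 5 [EW]: N:wait,E:empty,S:wait,W:car3-GO | queues: N=0 E=0 S=0 W=1
Step 6 [EW]: N:wait,E:empty,S:wait,W:car4-GO | queues: N=0 E=0 S=0 W=0
Car 5 crosses at step 4

4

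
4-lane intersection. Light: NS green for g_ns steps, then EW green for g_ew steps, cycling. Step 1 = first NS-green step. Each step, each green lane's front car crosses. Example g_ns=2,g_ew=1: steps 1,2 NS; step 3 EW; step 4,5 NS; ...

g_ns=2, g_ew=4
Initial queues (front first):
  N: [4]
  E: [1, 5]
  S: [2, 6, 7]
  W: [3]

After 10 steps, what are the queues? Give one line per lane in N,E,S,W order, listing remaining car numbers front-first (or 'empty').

Step 1 [NS]: N:car4-GO,E:wait,S:car2-GO,W:wait | queues: N=0 E=2 S=2 W=1
Step 2 [NS]: N:empty,E:wait,S:car6-GO,W:wait | queues: N=0 E=2 S=1 W=1
Step 3 [EW]: N:wait,E:car1-GO,S:wait,W:car3-GO | queues: N=0 E=1 S=1 W=0
Step 4 [EW]: N:wait,E:car5-GO,S:wait,W:empty | queues: N=0 E=0 S=1 W=0
Step 5 [EW]: N:wait,E:empty,S:wait,W:empty | queues: N=0 E=0 S=1 W=0
Step 6 [EW]: N:wait,E:empty,S:wait,W:empty | queues: N=0 E=0 S=1 W=0
Step 7 [NS]: N:empty,E:wait,S:car7-GO,W:wait | queues: N=0 E=0 S=0 W=0

N: empty
E: empty
S: empty
W: empty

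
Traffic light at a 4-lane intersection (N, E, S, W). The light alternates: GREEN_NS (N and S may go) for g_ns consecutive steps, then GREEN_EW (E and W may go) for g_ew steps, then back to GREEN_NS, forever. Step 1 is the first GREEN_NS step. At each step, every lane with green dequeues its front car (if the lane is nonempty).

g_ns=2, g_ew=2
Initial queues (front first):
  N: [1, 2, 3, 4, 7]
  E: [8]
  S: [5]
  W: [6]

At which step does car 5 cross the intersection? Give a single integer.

Step 1 [NS]: N:car1-GO,E:wait,S:car5-GO,W:wait | queues: N=4 E=1 S=0 W=1
Step 2 [NS]: N:car2-GO,E:wait,S:empty,W:wait | queues: N=3 E=1 S=0 W=1
Step 3 [EW]: N:wait,E:car8-GO,S:wait,W:car6-GO | queues: N=3 E=0 S=0 W=0
Step 4 [EW]: N:wait,E:empty,S:wait,W:empty | queues: N=3 E=0 S=0 W=0
Step 5 [NS]: N:car3-GO,E:wait,S:empty,W:wait | queues: N=2 E=0 S=0 W=0
Step 6 [NS]: N:car4-GO,E:wait,S:empty,W:wait | queues: N=1 E=0 S=0 W=0
Step 7 [EW]: N:wait,E:empty,S:wait,W:empty | queues: N=1 E=0 S=0 W=0
Step 8 [EW]: N:wait,E:empty,S:wait,W:empty | queues: N=1 E=0 S=0 W=0
Step 9 [NS]: N:car7-GO,E:wait,S:empty,W:wait | queues: N=0 E=0 S=0 W=0
Car 5 crosses at step 1

1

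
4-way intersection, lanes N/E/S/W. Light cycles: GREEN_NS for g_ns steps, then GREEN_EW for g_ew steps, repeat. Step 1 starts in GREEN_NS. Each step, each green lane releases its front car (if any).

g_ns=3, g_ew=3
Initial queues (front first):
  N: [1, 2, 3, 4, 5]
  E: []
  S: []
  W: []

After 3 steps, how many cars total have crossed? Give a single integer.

Answer: 3

Derivation:
Step 1 [NS]: N:car1-GO,E:wait,S:empty,W:wait | queues: N=4 E=0 S=0 W=0
Step 2 [NS]: N:car2-GO,E:wait,S:empty,W:wait | queues: N=3 E=0 S=0 W=0
Step 3 [NS]: N:car3-GO,E:wait,S:empty,W:wait | queues: N=2 E=0 S=0 W=0
Cars crossed by step 3: 3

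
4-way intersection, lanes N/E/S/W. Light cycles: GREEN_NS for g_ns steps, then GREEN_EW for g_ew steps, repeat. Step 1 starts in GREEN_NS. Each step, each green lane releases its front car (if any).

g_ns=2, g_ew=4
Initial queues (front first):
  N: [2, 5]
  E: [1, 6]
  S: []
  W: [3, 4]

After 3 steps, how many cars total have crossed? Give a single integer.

Answer: 4

Derivation:
Step 1 [NS]: N:car2-GO,E:wait,S:empty,W:wait | queues: N=1 E=2 S=0 W=2
Step 2 [NS]: N:car5-GO,E:wait,S:empty,W:wait | queues: N=0 E=2 S=0 W=2
Step 3 [EW]: N:wait,E:car1-GO,S:wait,W:car3-GO | queues: N=0 E=1 S=0 W=1
Cars crossed by step 3: 4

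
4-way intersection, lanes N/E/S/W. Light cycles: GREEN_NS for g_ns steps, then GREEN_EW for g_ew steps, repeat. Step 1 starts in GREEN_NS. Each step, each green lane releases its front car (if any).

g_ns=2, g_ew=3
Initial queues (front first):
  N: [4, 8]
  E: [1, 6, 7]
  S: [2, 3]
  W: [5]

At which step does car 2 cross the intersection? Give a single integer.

Step 1 [NS]: N:car4-GO,E:wait,S:car2-GO,W:wait | queues: N=1 E=3 S=1 W=1
Step 2 [NS]: N:car8-GO,E:wait,S:car3-GO,W:wait | queues: N=0 E=3 S=0 W=1
Step 3 [EW]: N:wait,E:car1-GO,S:wait,W:car5-GO | queues: N=0 E=2 S=0 W=0
Step 4 [EW]: N:wait,E:car6-GO,S:wait,W:empty | queues: N=0 E=1 S=0 W=0
Step 5 [EW]: N:wait,E:car7-GO,S:wait,W:empty | queues: N=0 E=0 S=0 W=0
Car 2 crosses at step 1

1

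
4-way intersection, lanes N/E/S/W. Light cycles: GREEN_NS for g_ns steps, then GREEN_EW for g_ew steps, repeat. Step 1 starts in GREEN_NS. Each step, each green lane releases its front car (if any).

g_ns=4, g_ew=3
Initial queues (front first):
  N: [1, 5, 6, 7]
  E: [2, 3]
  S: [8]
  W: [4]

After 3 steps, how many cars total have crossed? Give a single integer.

Answer: 4

Derivation:
Step 1 [NS]: N:car1-GO,E:wait,S:car8-GO,W:wait | queues: N=3 E=2 S=0 W=1
Step 2 [NS]: N:car5-GO,E:wait,S:empty,W:wait | queues: N=2 E=2 S=0 W=1
Step 3 [NS]: N:car6-GO,E:wait,S:empty,W:wait | queues: N=1 E=2 S=0 W=1
Cars crossed by step 3: 4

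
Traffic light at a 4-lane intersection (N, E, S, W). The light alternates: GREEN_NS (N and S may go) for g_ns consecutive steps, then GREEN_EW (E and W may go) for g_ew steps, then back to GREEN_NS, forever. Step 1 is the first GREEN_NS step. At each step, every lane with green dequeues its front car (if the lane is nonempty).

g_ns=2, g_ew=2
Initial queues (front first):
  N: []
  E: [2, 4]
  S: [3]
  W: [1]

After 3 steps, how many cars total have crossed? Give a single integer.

Step 1 [NS]: N:empty,E:wait,S:car3-GO,W:wait | queues: N=0 E=2 S=0 W=1
Step 2 [NS]: N:empty,E:wait,S:empty,W:wait | queues: N=0 E=2 S=0 W=1
Step 3 [EW]: N:wait,E:car2-GO,S:wait,W:car1-GO | queues: N=0 E=1 S=0 W=0
Cars crossed by step 3: 3

Answer: 3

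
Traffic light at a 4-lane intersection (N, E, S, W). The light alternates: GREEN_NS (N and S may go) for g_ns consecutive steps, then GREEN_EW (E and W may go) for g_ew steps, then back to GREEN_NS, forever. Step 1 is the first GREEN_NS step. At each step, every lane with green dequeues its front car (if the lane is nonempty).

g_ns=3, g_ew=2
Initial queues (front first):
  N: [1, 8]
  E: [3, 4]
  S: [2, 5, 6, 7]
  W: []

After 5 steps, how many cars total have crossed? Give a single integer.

Step 1 [NS]: N:car1-GO,E:wait,S:car2-GO,W:wait | queues: N=1 E=2 S=3 W=0
Step 2 [NS]: N:car8-GO,E:wait,S:car5-GO,W:wait | queues: N=0 E=2 S=2 W=0
Step 3 [NS]: N:empty,E:wait,S:car6-GO,W:wait | queues: N=0 E=2 S=1 W=0
Step 4 [EW]: N:wait,E:car3-GO,S:wait,W:empty | queues: N=0 E=1 S=1 W=0
Step 5 [EW]: N:wait,E:car4-GO,S:wait,W:empty | queues: N=0 E=0 S=1 W=0
Cars crossed by step 5: 7

Answer: 7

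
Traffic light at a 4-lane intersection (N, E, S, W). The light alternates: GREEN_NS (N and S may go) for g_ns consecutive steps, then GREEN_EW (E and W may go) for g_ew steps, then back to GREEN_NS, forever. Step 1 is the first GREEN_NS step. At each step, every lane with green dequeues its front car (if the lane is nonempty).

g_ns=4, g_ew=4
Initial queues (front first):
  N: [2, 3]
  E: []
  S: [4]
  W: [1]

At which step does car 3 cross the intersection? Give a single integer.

Step 1 [NS]: N:car2-GO,E:wait,S:car4-GO,W:wait | queues: N=1 E=0 S=0 W=1
Step 2 [NS]: N:car3-GO,E:wait,S:empty,W:wait | queues: N=0 E=0 S=0 W=1
Step 3 [NS]: N:empty,E:wait,S:empty,W:wait | queues: N=0 E=0 S=0 W=1
Step 4 [NS]: N:empty,E:wait,S:empty,W:wait | queues: N=0 E=0 S=0 W=1
Step 5 [EW]: N:wait,E:empty,S:wait,W:car1-GO | queues: N=0 E=0 S=0 W=0
Car 3 crosses at step 2

2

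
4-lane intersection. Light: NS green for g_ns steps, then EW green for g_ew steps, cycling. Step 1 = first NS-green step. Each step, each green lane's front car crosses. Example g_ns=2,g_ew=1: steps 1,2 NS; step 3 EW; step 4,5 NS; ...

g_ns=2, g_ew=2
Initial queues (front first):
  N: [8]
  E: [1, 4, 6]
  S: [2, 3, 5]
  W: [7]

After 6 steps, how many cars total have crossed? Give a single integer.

Step 1 [NS]: N:car8-GO,E:wait,S:car2-GO,W:wait | queues: N=0 E=3 S=2 W=1
Step 2 [NS]: N:empty,E:wait,S:car3-GO,W:wait | queues: N=0 E=3 S=1 W=1
Step 3 [EW]: N:wait,E:car1-GO,S:wait,W:car7-GO | queues: N=0 E=2 S=1 W=0
Step 4 [EW]: N:wait,E:car4-GO,S:wait,W:empty | queues: N=0 E=1 S=1 W=0
Step 5 [NS]: N:empty,E:wait,S:car5-GO,W:wait | queues: N=0 E=1 S=0 W=0
Step 6 [NS]: N:empty,E:wait,S:empty,W:wait | queues: N=0 E=1 S=0 W=0
Cars crossed by step 6: 7

Answer: 7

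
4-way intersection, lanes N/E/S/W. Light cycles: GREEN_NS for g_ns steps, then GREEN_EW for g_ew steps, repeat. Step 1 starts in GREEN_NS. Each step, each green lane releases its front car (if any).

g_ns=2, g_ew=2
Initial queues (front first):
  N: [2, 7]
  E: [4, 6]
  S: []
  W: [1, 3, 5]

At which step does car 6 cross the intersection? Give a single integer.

Step 1 [NS]: N:car2-GO,E:wait,S:empty,W:wait | queues: N=1 E=2 S=0 W=3
Step 2 [NS]: N:car7-GO,E:wait,S:empty,W:wait | queues: N=0 E=2 S=0 W=3
Step 3 [EW]: N:wait,E:car4-GO,S:wait,W:car1-GO | queues: N=0 E=1 S=0 W=2
Step 4 [EW]: N:wait,E:car6-GO,S:wait,W:car3-GO | queues: N=0 E=0 S=0 W=1
Step 5 [NS]: N:empty,E:wait,S:empty,W:wait | queues: N=0 E=0 S=0 W=1
Step 6 [NS]: N:empty,E:wait,S:empty,W:wait | queues: N=0 E=0 S=0 W=1
Step 7 [EW]: N:wait,E:empty,S:wait,W:car5-GO | queues: N=0 E=0 S=0 W=0
Car 6 crosses at step 4

4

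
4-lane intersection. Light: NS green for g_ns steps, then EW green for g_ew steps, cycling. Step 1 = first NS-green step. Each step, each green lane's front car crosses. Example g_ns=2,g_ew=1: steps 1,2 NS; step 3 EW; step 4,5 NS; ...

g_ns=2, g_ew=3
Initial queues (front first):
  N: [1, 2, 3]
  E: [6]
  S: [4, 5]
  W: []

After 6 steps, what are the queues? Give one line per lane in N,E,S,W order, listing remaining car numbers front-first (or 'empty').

Step 1 [NS]: N:car1-GO,E:wait,S:car4-GO,W:wait | queues: N=2 E=1 S=1 W=0
Step 2 [NS]: N:car2-GO,E:wait,S:car5-GO,W:wait | queues: N=1 E=1 S=0 W=0
Step 3 [EW]: N:wait,E:car6-GO,S:wait,W:empty | queues: N=1 E=0 S=0 W=0
Step 4 [EW]: N:wait,E:empty,S:wait,W:empty | queues: N=1 E=0 S=0 W=0
Step 5 [EW]: N:wait,E:empty,S:wait,W:empty | queues: N=1 E=0 S=0 W=0
Step 6 [NS]: N:car3-GO,E:wait,S:empty,W:wait | queues: N=0 E=0 S=0 W=0

N: empty
E: empty
S: empty
W: empty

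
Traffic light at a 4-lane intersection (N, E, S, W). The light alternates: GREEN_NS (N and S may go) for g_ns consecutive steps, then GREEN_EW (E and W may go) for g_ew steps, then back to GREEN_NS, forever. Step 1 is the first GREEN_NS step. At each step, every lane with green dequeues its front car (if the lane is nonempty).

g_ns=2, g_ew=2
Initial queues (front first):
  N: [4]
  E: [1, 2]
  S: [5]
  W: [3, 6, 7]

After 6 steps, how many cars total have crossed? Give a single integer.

Answer: 6

Derivation:
Step 1 [NS]: N:car4-GO,E:wait,S:car5-GO,W:wait | queues: N=0 E=2 S=0 W=3
Step 2 [NS]: N:empty,E:wait,S:empty,W:wait | queues: N=0 E=2 S=0 W=3
Step 3 [EW]: N:wait,E:car1-GO,S:wait,W:car3-GO | queues: N=0 E=1 S=0 W=2
Step 4 [EW]: N:wait,E:car2-GO,S:wait,W:car6-GO | queues: N=0 E=0 S=0 W=1
Step 5 [NS]: N:empty,E:wait,S:empty,W:wait | queues: N=0 E=0 S=0 W=1
Step 6 [NS]: N:empty,E:wait,S:empty,W:wait | queues: N=0 E=0 S=0 W=1
Cars crossed by step 6: 6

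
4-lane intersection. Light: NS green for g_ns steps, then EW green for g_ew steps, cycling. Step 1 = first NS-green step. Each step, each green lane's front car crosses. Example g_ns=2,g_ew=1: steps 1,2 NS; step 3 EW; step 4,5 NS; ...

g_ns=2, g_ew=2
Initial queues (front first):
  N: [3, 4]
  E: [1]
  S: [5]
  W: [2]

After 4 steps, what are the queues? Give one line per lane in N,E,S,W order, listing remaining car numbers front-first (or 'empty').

Step 1 [NS]: N:car3-GO,E:wait,S:car5-GO,W:wait | queues: N=1 E=1 S=0 W=1
Step 2 [NS]: N:car4-GO,E:wait,S:empty,W:wait | queues: N=0 E=1 S=0 W=1
Step 3 [EW]: N:wait,E:car1-GO,S:wait,W:car2-GO | queues: N=0 E=0 S=0 W=0

N: empty
E: empty
S: empty
W: empty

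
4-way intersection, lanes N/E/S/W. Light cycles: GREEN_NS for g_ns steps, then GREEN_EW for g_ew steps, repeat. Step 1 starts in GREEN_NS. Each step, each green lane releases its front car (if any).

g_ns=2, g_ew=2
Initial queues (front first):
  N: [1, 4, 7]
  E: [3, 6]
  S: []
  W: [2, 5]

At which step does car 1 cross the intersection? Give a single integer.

Step 1 [NS]: N:car1-GO,E:wait,S:empty,W:wait | queues: N=2 E=2 S=0 W=2
Step 2 [NS]: N:car4-GO,E:wait,S:empty,W:wait | queues: N=1 E=2 S=0 W=2
Step 3 [EW]: N:wait,E:car3-GO,S:wait,W:car2-GO | queues: N=1 E=1 S=0 W=1
Step 4 [EW]: N:wait,E:car6-GO,S:wait,W:car5-GO | queues: N=1 E=0 S=0 W=0
Step 5 [NS]: N:car7-GO,E:wait,S:empty,W:wait | queues: N=0 E=0 S=0 W=0
Car 1 crosses at step 1

1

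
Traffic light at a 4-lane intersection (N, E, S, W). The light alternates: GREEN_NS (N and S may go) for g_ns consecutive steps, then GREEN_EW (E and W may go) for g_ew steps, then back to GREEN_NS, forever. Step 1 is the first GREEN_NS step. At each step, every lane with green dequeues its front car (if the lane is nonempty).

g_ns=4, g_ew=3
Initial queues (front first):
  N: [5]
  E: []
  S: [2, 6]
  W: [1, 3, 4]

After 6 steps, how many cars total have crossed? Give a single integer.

Answer: 5

Derivation:
Step 1 [NS]: N:car5-GO,E:wait,S:car2-GO,W:wait | queues: N=0 E=0 S=1 W=3
Step 2 [NS]: N:empty,E:wait,S:car6-GO,W:wait | queues: N=0 E=0 S=0 W=3
Step 3 [NS]: N:empty,E:wait,S:empty,W:wait | queues: N=0 E=0 S=0 W=3
Step 4 [NS]: N:empty,E:wait,S:empty,W:wait | queues: N=0 E=0 S=0 W=3
Step 5 [EW]: N:wait,E:empty,S:wait,W:car1-GO | queues: N=0 E=0 S=0 W=2
Step 6 [EW]: N:wait,E:empty,S:wait,W:car3-GO | queues: N=0 E=0 S=0 W=1
Cars crossed by step 6: 5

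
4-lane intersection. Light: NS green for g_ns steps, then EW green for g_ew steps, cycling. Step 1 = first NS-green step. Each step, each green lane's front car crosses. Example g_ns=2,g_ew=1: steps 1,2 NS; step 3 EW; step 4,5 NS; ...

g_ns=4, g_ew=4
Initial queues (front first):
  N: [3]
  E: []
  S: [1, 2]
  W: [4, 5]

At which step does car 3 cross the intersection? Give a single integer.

Step 1 [NS]: N:car3-GO,E:wait,S:car1-GO,W:wait | queues: N=0 E=0 S=1 W=2
Step 2 [NS]: N:empty,E:wait,S:car2-GO,W:wait | queues: N=0 E=0 S=0 W=2
Step 3 [NS]: N:empty,E:wait,S:empty,W:wait | queues: N=0 E=0 S=0 W=2
Step 4 [NS]: N:empty,E:wait,S:empty,W:wait | queues: N=0 E=0 S=0 W=2
Step 5 [EW]: N:wait,E:empty,S:wait,W:car4-GO | queues: N=0 E=0 S=0 W=1
Step 6 [EW]: N:wait,E:empty,S:wait,W:car5-GO | queues: N=0 E=0 S=0 W=0
Car 3 crosses at step 1

1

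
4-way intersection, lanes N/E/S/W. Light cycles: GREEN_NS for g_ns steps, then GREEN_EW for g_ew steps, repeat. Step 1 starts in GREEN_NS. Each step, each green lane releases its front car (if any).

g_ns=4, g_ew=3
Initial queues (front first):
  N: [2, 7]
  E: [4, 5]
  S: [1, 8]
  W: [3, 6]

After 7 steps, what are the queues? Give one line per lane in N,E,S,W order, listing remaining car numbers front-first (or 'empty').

Step 1 [NS]: N:car2-GO,E:wait,S:car1-GO,W:wait | queues: N=1 E=2 S=1 W=2
Step 2 [NS]: N:car7-GO,E:wait,S:car8-GO,W:wait | queues: N=0 E=2 S=0 W=2
Step 3 [NS]: N:empty,E:wait,S:empty,W:wait | queues: N=0 E=2 S=0 W=2
Step 4 [NS]: N:empty,E:wait,S:empty,W:wait | queues: N=0 E=2 S=0 W=2
Step 5 [EW]: N:wait,E:car4-GO,S:wait,W:car3-GO | queues: N=0 E=1 S=0 W=1
Step 6 [EW]: N:wait,E:car5-GO,S:wait,W:car6-GO | queues: N=0 E=0 S=0 W=0

N: empty
E: empty
S: empty
W: empty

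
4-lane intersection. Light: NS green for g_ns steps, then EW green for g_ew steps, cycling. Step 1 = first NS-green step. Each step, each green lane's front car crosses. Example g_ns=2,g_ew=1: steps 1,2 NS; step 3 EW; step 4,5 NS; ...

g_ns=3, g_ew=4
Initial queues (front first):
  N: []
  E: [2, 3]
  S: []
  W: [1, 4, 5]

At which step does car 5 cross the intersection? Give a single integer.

Step 1 [NS]: N:empty,E:wait,S:empty,W:wait | queues: N=0 E=2 S=0 W=3
Step 2 [NS]: N:empty,E:wait,S:empty,W:wait | queues: N=0 E=2 S=0 W=3
Step 3 [NS]: N:empty,E:wait,S:empty,W:wait | queues: N=0 E=2 S=0 W=3
Step 4 [EW]: N:wait,E:car2-GO,S:wait,W:car1-GO | queues: N=0 E=1 S=0 W=2
Step 5 [EW]: N:wait,E:car3-GO,S:wait,W:car4-GO | queues: N=0 E=0 S=0 W=1
Step 6 [EW]: N:wait,E:empty,S:wait,W:car5-GO | queues: N=0 E=0 S=0 W=0
Car 5 crosses at step 6

6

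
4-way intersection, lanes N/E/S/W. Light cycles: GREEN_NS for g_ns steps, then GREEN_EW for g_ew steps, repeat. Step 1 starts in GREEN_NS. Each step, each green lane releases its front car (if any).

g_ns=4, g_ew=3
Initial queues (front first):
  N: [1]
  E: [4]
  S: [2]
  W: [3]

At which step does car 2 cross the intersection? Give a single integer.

Step 1 [NS]: N:car1-GO,E:wait,S:car2-GO,W:wait | queues: N=0 E=1 S=0 W=1
Step 2 [NS]: N:empty,E:wait,S:empty,W:wait | queues: N=0 E=1 S=0 W=1
Step 3 [NS]: N:empty,E:wait,S:empty,W:wait | queues: N=0 E=1 S=0 W=1
Step 4 [NS]: N:empty,E:wait,S:empty,W:wait | queues: N=0 E=1 S=0 W=1
Step 5 [EW]: N:wait,E:car4-GO,S:wait,W:car3-GO | queues: N=0 E=0 S=0 W=0
Car 2 crosses at step 1

1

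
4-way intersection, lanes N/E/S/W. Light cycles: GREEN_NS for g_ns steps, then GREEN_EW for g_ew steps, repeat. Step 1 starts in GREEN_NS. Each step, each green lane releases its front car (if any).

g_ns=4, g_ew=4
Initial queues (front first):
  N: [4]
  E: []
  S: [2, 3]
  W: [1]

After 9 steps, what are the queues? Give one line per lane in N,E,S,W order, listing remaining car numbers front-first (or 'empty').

Step 1 [NS]: N:car4-GO,E:wait,S:car2-GO,W:wait | queues: N=0 E=0 S=1 W=1
Step 2 [NS]: N:empty,E:wait,S:car3-GO,W:wait | queues: N=0 E=0 S=0 W=1
Step 3 [NS]: N:empty,E:wait,S:empty,W:wait | queues: N=0 E=0 S=0 W=1
Step 4 [NS]: N:empty,E:wait,S:empty,W:wait | queues: N=0 E=0 S=0 W=1
Step 5 [EW]: N:wait,E:empty,S:wait,W:car1-GO | queues: N=0 E=0 S=0 W=0

N: empty
E: empty
S: empty
W: empty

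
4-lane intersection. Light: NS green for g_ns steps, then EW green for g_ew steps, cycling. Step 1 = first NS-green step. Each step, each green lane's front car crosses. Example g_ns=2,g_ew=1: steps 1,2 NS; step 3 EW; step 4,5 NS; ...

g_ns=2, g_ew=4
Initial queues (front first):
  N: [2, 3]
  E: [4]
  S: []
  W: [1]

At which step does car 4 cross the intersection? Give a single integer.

Step 1 [NS]: N:car2-GO,E:wait,S:empty,W:wait | queues: N=1 E=1 S=0 W=1
Step 2 [NS]: N:car3-GO,E:wait,S:empty,W:wait | queues: N=0 E=1 S=0 W=1
Step 3 [EW]: N:wait,E:car4-GO,S:wait,W:car1-GO | queues: N=0 E=0 S=0 W=0
Car 4 crosses at step 3

3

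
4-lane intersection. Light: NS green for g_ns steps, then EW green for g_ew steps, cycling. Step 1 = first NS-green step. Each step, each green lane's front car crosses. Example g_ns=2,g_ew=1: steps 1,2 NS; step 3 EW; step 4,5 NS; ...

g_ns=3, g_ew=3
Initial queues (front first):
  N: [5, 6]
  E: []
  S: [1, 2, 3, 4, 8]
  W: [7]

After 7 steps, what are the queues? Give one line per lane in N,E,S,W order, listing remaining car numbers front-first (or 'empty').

Step 1 [NS]: N:car5-GO,E:wait,S:car1-GO,W:wait | queues: N=1 E=0 S=4 W=1
Step 2 [NS]: N:car6-GO,E:wait,S:car2-GO,W:wait | queues: N=0 E=0 S=3 W=1
Step 3 [NS]: N:empty,E:wait,S:car3-GO,W:wait | queues: N=0 E=0 S=2 W=1
Step 4 [EW]: N:wait,E:empty,S:wait,W:car7-GO | queues: N=0 E=0 S=2 W=0
Step 5 [EW]: N:wait,E:empty,S:wait,W:empty | queues: N=0 E=0 S=2 W=0
Step 6 [EW]: N:wait,E:empty,S:wait,W:empty | queues: N=0 E=0 S=2 W=0
Step 7 [NS]: N:empty,E:wait,S:car4-GO,W:wait | queues: N=0 E=0 S=1 W=0

N: empty
E: empty
S: 8
W: empty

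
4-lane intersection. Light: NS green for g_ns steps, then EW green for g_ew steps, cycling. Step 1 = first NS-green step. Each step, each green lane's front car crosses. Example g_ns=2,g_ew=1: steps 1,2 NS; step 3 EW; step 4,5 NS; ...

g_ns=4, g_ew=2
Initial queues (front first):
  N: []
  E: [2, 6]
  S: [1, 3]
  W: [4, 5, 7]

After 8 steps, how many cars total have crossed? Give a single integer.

Step 1 [NS]: N:empty,E:wait,S:car1-GO,W:wait | queues: N=0 E=2 S=1 W=3
Step 2 [NS]: N:empty,E:wait,S:car3-GO,W:wait | queues: N=0 E=2 S=0 W=3
Step 3 [NS]: N:empty,E:wait,S:empty,W:wait | queues: N=0 E=2 S=0 W=3
Step 4 [NS]: N:empty,E:wait,S:empty,W:wait | queues: N=0 E=2 S=0 W=3
Step 5 [EW]: N:wait,E:car2-GO,S:wait,W:car4-GO | queues: N=0 E=1 S=0 W=2
Step 6 [EW]: N:wait,E:car6-GO,S:wait,W:car5-GO | queues: N=0 E=0 S=0 W=1
Step 7 [NS]: N:empty,E:wait,S:empty,W:wait | queues: N=0 E=0 S=0 W=1
Step 8 [NS]: N:empty,E:wait,S:empty,W:wait | queues: N=0 E=0 S=0 W=1
Cars crossed by step 8: 6

Answer: 6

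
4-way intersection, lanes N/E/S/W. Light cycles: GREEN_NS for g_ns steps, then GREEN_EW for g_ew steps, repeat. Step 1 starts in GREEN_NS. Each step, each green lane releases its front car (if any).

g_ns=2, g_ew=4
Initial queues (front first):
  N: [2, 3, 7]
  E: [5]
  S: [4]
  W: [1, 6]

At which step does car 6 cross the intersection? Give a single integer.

Step 1 [NS]: N:car2-GO,E:wait,S:car4-GO,W:wait | queues: N=2 E=1 S=0 W=2
Step 2 [NS]: N:car3-GO,E:wait,S:empty,W:wait | queues: N=1 E=1 S=0 W=2
Step 3 [EW]: N:wait,E:car5-GO,S:wait,W:car1-GO | queues: N=1 E=0 S=0 W=1
Step 4 [EW]: N:wait,E:empty,S:wait,W:car6-GO | queues: N=1 E=0 S=0 W=0
Step 5 [EW]: N:wait,E:empty,S:wait,W:empty | queues: N=1 E=0 S=0 W=0
Step 6 [EW]: N:wait,E:empty,S:wait,W:empty | queues: N=1 E=0 S=0 W=0
Step 7 [NS]: N:car7-GO,E:wait,S:empty,W:wait | queues: N=0 E=0 S=0 W=0
Car 6 crosses at step 4

4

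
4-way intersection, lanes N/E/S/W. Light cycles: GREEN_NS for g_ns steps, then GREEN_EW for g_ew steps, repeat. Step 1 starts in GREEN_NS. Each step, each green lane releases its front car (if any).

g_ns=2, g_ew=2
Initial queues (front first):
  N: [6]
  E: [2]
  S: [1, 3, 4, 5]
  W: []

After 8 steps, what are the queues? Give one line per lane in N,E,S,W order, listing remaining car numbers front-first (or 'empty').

Step 1 [NS]: N:car6-GO,E:wait,S:car1-GO,W:wait | queues: N=0 E=1 S=3 W=0
Step 2 [NS]: N:empty,E:wait,S:car3-GO,W:wait | queues: N=0 E=1 S=2 W=0
Step 3 [EW]: N:wait,E:car2-GO,S:wait,W:empty | queues: N=0 E=0 S=2 W=0
Step 4 [EW]: N:wait,E:empty,S:wait,W:empty | queues: N=0 E=0 S=2 W=0
Step 5 [NS]: N:empty,E:wait,S:car4-GO,W:wait | queues: N=0 E=0 S=1 W=0
Step 6 [NS]: N:empty,E:wait,S:car5-GO,W:wait | queues: N=0 E=0 S=0 W=0

N: empty
E: empty
S: empty
W: empty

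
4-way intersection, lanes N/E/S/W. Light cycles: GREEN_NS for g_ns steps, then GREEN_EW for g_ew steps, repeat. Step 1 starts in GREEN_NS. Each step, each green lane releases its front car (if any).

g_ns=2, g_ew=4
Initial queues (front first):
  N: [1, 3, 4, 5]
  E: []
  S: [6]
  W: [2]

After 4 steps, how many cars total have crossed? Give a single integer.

Step 1 [NS]: N:car1-GO,E:wait,S:car6-GO,W:wait | queues: N=3 E=0 S=0 W=1
Step 2 [NS]: N:car3-GO,E:wait,S:empty,W:wait | queues: N=2 E=0 S=0 W=1
Step 3 [EW]: N:wait,E:empty,S:wait,W:car2-GO | queues: N=2 E=0 S=0 W=0
Step 4 [EW]: N:wait,E:empty,S:wait,W:empty | queues: N=2 E=0 S=0 W=0
Cars crossed by step 4: 4

Answer: 4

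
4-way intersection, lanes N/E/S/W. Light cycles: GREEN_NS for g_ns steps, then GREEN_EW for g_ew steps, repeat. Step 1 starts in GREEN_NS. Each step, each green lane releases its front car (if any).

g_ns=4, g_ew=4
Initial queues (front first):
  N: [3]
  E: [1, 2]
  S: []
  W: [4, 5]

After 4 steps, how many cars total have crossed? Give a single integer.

Answer: 1

Derivation:
Step 1 [NS]: N:car3-GO,E:wait,S:empty,W:wait | queues: N=0 E=2 S=0 W=2
Step 2 [NS]: N:empty,E:wait,S:empty,W:wait | queues: N=0 E=2 S=0 W=2
Step 3 [NS]: N:empty,E:wait,S:empty,W:wait | queues: N=0 E=2 S=0 W=2
Step 4 [NS]: N:empty,E:wait,S:empty,W:wait | queues: N=0 E=2 S=0 W=2
Cars crossed by step 4: 1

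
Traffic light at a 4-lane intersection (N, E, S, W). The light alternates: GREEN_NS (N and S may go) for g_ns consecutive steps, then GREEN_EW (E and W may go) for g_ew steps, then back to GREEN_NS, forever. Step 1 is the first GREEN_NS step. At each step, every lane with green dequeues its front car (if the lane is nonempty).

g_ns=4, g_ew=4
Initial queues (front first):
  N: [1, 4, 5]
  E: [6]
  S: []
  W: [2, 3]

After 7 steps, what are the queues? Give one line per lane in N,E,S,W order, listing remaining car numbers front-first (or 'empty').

Step 1 [NS]: N:car1-GO,E:wait,S:empty,W:wait | queues: N=2 E=1 S=0 W=2
Step 2 [NS]: N:car4-GO,E:wait,S:empty,W:wait | queues: N=1 E=1 S=0 W=2
Step 3 [NS]: N:car5-GO,E:wait,S:empty,W:wait | queues: N=0 E=1 S=0 W=2
Step 4 [NS]: N:empty,E:wait,S:empty,W:wait | queues: N=0 E=1 S=0 W=2
Step 5 [EW]: N:wait,E:car6-GO,S:wait,W:car2-GO | queues: N=0 E=0 S=0 W=1
Step 6 [EW]: N:wait,E:empty,S:wait,W:car3-GO | queues: N=0 E=0 S=0 W=0

N: empty
E: empty
S: empty
W: empty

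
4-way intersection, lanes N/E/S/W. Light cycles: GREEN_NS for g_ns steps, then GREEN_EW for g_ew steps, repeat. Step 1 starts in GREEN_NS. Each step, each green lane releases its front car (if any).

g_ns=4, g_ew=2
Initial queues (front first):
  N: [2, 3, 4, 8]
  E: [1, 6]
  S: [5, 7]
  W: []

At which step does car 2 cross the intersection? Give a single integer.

Step 1 [NS]: N:car2-GO,E:wait,S:car5-GO,W:wait | queues: N=3 E=2 S=1 W=0
Step 2 [NS]: N:car3-GO,E:wait,S:car7-GO,W:wait | queues: N=2 E=2 S=0 W=0
Step 3 [NS]: N:car4-GO,E:wait,S:empty,W:wait | queues: N=1 E=2 S=0 W=0
Step 4 [NS]: N:car8-GO,E:wait,S:empty,W:wait | queues: N=0 E=2 S=0 W=0
Step 5 [EW]: N:wait,E:car1-GO,S:wait,W:empty | queues: N=0 E=1 S=0 W=0
Step 6 [EW]: N:wait,E:car6-GO,S:wait,W:empty | queues: N=0 E=0 S=0 W=0
Car 2 crosses at step 1

1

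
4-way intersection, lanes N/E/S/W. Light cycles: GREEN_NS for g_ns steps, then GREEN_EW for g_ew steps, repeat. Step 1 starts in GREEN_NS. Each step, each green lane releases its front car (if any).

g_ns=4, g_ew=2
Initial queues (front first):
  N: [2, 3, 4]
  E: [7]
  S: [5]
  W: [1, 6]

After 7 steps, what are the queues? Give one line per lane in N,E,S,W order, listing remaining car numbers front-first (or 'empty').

Step 1 [NS]: N:car2-GO,E:wait,S:car5-GO,W:wait | queues: N=2 E=1 S=0 W=2
Step 2 [NS]: N:car3-GO,E:wait,S:empty,W:wait | queues: N=1 E=1 S=0 W=2
Step 3 [NS]: N:car4-GO,E:wait,S:empty,W:wait | queues: N=0 E=1 S=0 W=2
Step 4 [NS]: N:empty,E:wait,S:empty,W:wait | queues: N=0 E=1 S=0 W=2
Step 5 [EW]: N:wait,E:car7-GO,S:wait,W:car1-GO | queues: N=0 E=0 S=0 W=1
Step 6 [EW]: N:wait,E:empty,S:wait,W:car6-GO | queues: N=0 E=0 S=0 W=0

N: empty
E: empty
S: empty
W: empty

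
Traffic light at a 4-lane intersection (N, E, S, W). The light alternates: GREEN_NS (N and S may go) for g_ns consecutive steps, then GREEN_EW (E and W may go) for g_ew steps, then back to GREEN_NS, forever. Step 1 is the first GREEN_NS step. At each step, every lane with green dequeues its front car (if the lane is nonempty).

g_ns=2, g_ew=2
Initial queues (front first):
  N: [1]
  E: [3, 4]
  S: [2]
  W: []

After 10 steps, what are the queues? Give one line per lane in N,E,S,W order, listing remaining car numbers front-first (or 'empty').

Step 1 [NS]: N:car1-GO,E:wait,S:car2-GO,W:wait | queues: N=0 E=2 S=0 W=0
Step 2 [NS]: N:empty,E:wait,S:empty,W:wait | queues: N=0 E=2 S=0 W=0
Step 3 [EW]: N:wait,E:car3-GO,S:wait,W:empty | queues: N=0 E=1 S=0 W=0
Step 4 [EW]: N:wait,E:car4-GO,S:wait,W:empty | queues: N=0 E=0 S=0 W=0

N: empty
E: empty
S: empty
W: empty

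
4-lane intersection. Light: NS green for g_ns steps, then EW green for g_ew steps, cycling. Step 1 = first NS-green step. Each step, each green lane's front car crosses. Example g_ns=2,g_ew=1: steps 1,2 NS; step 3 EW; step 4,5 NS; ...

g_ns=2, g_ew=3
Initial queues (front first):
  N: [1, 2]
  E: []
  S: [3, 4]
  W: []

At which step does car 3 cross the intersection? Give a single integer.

Step 1 [NS]: N:car1-GO,E:wait,S:car3-GO,W:wait | queues: N=1 E=0 S=1 W=0
Step 2 [NS]: N:car2-GO,E:wait,S:car4-GO,W:wait | queues: N=0 E=0 S=0 W=0
Car 3 crosses at step 1

1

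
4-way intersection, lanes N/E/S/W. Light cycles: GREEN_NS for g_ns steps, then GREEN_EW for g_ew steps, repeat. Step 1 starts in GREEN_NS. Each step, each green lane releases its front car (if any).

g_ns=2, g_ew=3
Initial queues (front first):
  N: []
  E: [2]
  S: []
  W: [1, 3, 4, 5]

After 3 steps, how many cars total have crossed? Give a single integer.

Answer: 2

Derivation:
Step 1 [NS]: N:empty,E:wait,S:empty,W:wait | queues: N=0 E=1 S=0 W=4
Step 2 [NS]: N:empty,E:wait,S:empty,W:wait | queues: N=0 E=1 S=0 W=4
Step 3 [EW]: N:wait,E:car2-GO,S:wait,W:car1-GO | queues: N=0 E=0 S=0 W=3
Cars crossed by step 3: 2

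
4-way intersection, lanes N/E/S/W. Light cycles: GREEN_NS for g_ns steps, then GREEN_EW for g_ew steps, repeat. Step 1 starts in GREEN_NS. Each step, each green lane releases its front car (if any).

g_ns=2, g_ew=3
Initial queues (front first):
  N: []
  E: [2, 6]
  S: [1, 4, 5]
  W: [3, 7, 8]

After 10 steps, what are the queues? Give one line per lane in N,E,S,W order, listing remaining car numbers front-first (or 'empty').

Step 1 [NS]: N:empty,E:wait,S:car1-GO,W:wait | queues: N=0 E=2 S=2 W=3
Step 2 [NS]: N:empty,E:wait,S:car4-GO,W:wait | queues: N=0 E=2 S=1 W=3
Step 3 [EW]: N:wait,E:car2-GO,S:wait,W:car3-GO | queues: N=0 E=1 S=1 W=2
Step 4 [EW]: N:wait,E:car6-GO,S:wait,W:car7-GO | queues: N=0 E=0 S=1 W=1
Step 5 [EW]: N:wait,E:empty,S:wait,W:car8-GO | queues: N=0 E=0 S=1 W=0
Step 6 [NS]: N:empty,E:wait,S:car5-GO,W:wait | queues: N=0 E=0 S=0 W=0

N: empty
E: empty
S: empty
W: empty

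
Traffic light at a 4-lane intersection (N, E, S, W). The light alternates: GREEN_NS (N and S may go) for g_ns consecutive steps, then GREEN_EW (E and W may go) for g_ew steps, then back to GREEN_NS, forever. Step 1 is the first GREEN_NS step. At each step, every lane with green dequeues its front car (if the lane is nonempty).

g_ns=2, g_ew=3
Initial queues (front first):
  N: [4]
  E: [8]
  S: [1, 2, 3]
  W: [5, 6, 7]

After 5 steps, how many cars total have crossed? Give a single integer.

Answer: 7

Derivation:
Step 1 [NS]: N:car4-GO,E:wait,S:car1-GO,W:wait | queues: N=0 E=1 S=2 W=3
Step 2 [NS]: N:empty,E:wait,S:car2-GO,W:wait | queues: N=0 E=1 S=1 W=3
Step 3 [EW]: N:wait,E:car8-GO,S:wait,W:car5-GO | queues: N=0 E=0 S=1 W=2
Step 4 [EW]: N:wait,E:empty,S:wait,W:car6-GO | queues: N=0 E=0 S=1 W=1
Step 5 [EW]: N:wait,E:empty,S:wait,W:car7-GO | queues: N=0 E=0 S=1 W=0
Cars crossed by step 5: 7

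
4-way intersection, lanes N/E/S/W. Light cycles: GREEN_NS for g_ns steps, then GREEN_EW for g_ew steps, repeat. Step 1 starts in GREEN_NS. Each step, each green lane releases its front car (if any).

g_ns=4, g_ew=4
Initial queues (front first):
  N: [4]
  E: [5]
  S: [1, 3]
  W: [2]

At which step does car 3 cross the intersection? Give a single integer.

Step 1 [NS]: N:car4-GO,E:wait,S:car1-GO,W:wait | queues: N=0 E=1 S=1 W=1
Step 2 [NS]: N:empty,E:wait,S:car3-GO,W:wait | queues: N=0 E=1 S=0 W=1
Step 3 [NS]: N:empty,E:wait,S:empty,W:wait | queues: N=0 E=1 S=0 W=1
Step 4 [NS]: N:empty,E:wait,S:empty,W:wait | queues: N=0 E=1 S=0 W=1
Step 5 [EW]: N:wait,E:car5-GO,S:wait,W:car2-GO | queues: N=0 E=0 S=0 W=0
Car 3 crosses at step 2

2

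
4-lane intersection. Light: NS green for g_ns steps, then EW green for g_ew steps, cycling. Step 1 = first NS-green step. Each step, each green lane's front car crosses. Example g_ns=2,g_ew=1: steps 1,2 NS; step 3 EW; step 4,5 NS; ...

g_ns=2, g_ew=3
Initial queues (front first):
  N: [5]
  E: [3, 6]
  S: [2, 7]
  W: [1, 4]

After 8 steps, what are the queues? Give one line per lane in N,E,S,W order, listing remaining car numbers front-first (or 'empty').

Step 1 [NS]: N:car5-GO,E:wait,S:car2-GO,W:wait | queues: N=0 E=2 S=1 W=2
Step 2 [NS]: N:empty,E:wait,S:car7-GO,W:wait | queues: N=0 E=2 S=0 W=2
Step 3 [EW]: N:wait,E:car3-GO,S:wait,W:car1-GO | queues: N=0 E=1 S=0 W=1
Step 4 [EW]: N:wait,E:car6-GO,S:wait,W:car4-GO | queues: N=0 E=0 S=0 W=0

N: empty
E: empty
S: empty
W: empty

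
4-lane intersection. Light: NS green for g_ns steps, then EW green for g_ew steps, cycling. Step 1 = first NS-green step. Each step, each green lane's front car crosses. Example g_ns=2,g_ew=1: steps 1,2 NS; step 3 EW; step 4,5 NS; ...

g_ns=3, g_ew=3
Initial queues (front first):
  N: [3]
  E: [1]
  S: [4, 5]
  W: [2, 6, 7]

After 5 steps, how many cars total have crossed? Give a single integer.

Step 1 [NS]: N:car3-GO,E:wait,S:car4-GO,W:wait | queues: N=0 E=1 S=1 W=3
Step 2 [NS]: N:empty,E:wait,S:car5-GO,W:wait | queues: N=0 E=1 S=0 W=3
Step 3 [NS]: N:empty,E:wait,S:empty,W:wait | queues: N=0 E=1 S=0 W=3
Step 4 [EW]: N:wait,E:car1-GO,S:wait,W:car2-GO | queues: N=0 E=0 S=0 W=2
Step 5 [EW]: N:wait,E:empty,S:wait,W:car6-GO | queues: N=0 E=0 S=0 W=1
Cars crossed by step 5: 6

Answer: 6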